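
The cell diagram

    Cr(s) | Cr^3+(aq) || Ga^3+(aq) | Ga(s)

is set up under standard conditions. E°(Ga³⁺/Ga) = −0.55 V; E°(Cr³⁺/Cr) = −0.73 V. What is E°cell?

+0.18 V

By convention the left-hand electrode in cell notation is the anode (oxidation) and the right-hand electrode is the cathode (reduction).
E°cell = E°(right) − E°(left) = −0.55 − (−0.73) = +0.18 V.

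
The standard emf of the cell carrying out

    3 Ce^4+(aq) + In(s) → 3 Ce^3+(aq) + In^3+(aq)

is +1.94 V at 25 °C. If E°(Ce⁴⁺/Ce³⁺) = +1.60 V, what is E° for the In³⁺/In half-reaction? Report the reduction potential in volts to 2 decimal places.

−0.34 V

In the reaction as written the Ce⁴⁺/Ce³⁺ couple is reduced (cathode) and In³⁺/In is oxidized (anode), so E°cell = E°(Ce⁴⁺/Ce³⁺) − E°(In³⁺/In).
E°(In³⁺/In) = E°(cathode) − E°cell = +1.60 − (+1.94) = −0.34 V.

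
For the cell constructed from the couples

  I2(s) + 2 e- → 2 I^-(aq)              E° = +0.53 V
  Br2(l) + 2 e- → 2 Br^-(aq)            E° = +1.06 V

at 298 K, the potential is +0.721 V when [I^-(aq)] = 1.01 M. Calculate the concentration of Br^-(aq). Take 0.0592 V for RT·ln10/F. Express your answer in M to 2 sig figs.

0.00060 M

The Br₂/Br⁻ couple has the larger reduction potential, so it is the cathode: E°cell = +1.06 − (+0.53) = +0.53 V and n = 2.
From the Nernst equation, log Q = n(E° − E)/0.0592 = 2·(+0.53 − (+0.721))/0.0592 = −6.453.
For Br2(l) + 2 I^-(aq) → 2 Br^-(aq) + I2(s), the reaction quotient is Q = [Br^-(aq)]^2 / [I^-(aq)]^2.
Isolating [Br^-(aq)] in Q = 10^{−6.453} yields log [Br^-(aq)] = −3.222, i.e. 0.00060 M.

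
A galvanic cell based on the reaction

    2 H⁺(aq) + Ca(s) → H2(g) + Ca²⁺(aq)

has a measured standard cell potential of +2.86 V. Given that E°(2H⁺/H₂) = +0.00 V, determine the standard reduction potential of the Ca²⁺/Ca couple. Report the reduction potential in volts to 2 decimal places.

−2.86 V

In the reaction as written the 2H⁺/H₂ couple is reduced (cathode) and Ca²⁺/Ca is oxidized (anode), so E°cell = E°(2H⁺/H₂) − E°(Ca²⁺/Ca).
E°(Ca²⁺/Ca) = E°(cathode) − E°cell = +0.00 − (+2.86) = −2.86 V.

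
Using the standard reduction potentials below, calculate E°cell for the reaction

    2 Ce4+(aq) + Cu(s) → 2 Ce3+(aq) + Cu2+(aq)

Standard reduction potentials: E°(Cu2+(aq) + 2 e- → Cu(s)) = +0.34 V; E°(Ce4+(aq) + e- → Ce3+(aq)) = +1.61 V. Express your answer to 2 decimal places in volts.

+1.27 V

In the reaction as written, Ce4+(aq) is reduced (cathode) and Cu2+(aq) is produced by oxidation at the anode.
E°cell = E°(cathode) − E°(anode) = +1.61 − (+0.34) = +1.27 V.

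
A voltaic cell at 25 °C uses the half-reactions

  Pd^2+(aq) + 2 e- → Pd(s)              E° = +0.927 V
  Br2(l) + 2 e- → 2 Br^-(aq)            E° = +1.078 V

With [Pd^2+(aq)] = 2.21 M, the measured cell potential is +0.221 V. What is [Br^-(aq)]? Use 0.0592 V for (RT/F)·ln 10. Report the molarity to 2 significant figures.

0.044 M

The Br₂/Br⁻ couple has the larger reduction potential, so it is the cathode: E°cell = +1.078 − (+0.927) = +0.151 V and n = 2.
Since E = E° − (0.0592/n)·log Q, log Q = n(E° − E)/0.0592 = −2.365.
Balancing electrons gives Br2(l) + Pd(s) → 2 Br^-(aq) + Pd^2+(aq); thus Q = [Br^-(aq)]^2·[Pd^2+(aq)].
Solving for the unknown gives log [Br^-(aq)] = −1.355, so [Br^-(aq)] ≈ 0.044 M.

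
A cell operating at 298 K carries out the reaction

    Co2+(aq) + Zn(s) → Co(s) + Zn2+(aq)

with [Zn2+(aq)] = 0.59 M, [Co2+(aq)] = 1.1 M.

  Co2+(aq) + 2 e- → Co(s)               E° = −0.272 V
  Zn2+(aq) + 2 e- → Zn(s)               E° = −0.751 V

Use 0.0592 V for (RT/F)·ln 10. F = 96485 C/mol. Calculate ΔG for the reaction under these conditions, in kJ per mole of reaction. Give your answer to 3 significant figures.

−94.0 kJ/mol

With Co²⁺/Co reduced at the cathode, E°cell = −0.272 − (−0.751) = +0.479 V and n = 2.
The reaction quotient is [Zn2+(aq)] / [Co2+(aq)] = 0.536; by Nernst, E = +0.479 − (0.0592/2)(−0.271) = +0.4870 V.
ΔG = −nFE = −(2)(96485)(+0.4870) J/mol = −94.0 kJ/mol.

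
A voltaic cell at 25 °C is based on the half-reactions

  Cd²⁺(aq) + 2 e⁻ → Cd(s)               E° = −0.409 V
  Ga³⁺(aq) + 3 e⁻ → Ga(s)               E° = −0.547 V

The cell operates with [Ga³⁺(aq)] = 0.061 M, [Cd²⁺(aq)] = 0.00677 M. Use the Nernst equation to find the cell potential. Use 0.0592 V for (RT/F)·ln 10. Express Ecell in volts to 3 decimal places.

+0.098 V

Cd²⁺/Cd is reduced (cathode, E° = −0.409 V) and Ga³⁺/Ga is oxidized (anode).
E°cell = −0.409 − (−0.547) = +0.138 V, with n = 6 electrons transferred.
The balanced reaction is 3 Cd²⁺(aq) + 2 Ga(s) → 3 Cd(s) + 2 Ga³⁺(aq), so Q = [Ga³⁺(aq)]^2 / [Cd²⁺(aq)]^3 = 1.2×10^4 and log Q = 4.079.
By the Nernst equation, E = +0.138 − (0.0592/6)·(4.079) = +0.098 V.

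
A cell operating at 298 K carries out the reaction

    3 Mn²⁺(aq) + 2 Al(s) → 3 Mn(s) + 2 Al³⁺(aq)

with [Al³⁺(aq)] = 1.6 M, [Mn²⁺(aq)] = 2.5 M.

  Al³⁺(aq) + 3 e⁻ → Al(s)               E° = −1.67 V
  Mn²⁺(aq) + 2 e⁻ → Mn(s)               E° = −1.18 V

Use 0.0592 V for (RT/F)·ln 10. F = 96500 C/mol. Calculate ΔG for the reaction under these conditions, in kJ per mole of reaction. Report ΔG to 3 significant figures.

−288 kJ/mol

With Mn²⁺/Mn reduced at the cathode, E°cell = −1.18 − (−1.67) = +0.49 V and n = 6.
Here Q = [Al³⁺(aq)]^2 / [Mn²⁺(aq)]^3 = 0.164 (log Q = −0.786), giving E = +0.49 − (0.0592/6)·(−0.786) = +0.4978 V.
ΔG = −nFE = −(6)(96500)(+0.4978) J/mol = −288 kJ/mol.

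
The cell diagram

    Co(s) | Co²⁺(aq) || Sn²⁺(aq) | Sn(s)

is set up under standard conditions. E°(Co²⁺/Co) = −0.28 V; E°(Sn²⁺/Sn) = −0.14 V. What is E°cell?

+0.14 V

By convention the left-hand electrode in cell notation is the anode (oxidation) and the right-hand electrode is the cathode (reduction).
E°cell = E°(right) − E°(left) = −0.14 − (−0.28) = +0.14 V.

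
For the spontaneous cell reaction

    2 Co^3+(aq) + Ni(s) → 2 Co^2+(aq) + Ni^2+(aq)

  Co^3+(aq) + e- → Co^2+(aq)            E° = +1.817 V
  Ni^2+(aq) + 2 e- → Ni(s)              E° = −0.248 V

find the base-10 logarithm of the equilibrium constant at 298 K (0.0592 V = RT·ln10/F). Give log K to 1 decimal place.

log K = 69.8

The Co³⁺/Co²⁺ couple is reduced (cathode); E°cell = +1.817 − (−0.248) = +2.065 V with n = 2.
At equilibrium E = 0, so log K = nE°cell / 0.0592 = (2)(+2.065) / 0.0592 = 69.8.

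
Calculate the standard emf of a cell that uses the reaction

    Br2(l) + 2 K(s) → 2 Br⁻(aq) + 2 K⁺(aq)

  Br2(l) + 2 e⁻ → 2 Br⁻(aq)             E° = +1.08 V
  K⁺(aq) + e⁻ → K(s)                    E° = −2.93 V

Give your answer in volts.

+4.01 V

In the reaction as written, Br2(l) is reduced (cathode) and K⁺(aq) is produced by oxidation at the anode.
E°cell = E°(cathode) − E°(anode) = +1.08 − (−2.93) = +4.01 V.
The positive value indicates the reaction is spontaneous as written.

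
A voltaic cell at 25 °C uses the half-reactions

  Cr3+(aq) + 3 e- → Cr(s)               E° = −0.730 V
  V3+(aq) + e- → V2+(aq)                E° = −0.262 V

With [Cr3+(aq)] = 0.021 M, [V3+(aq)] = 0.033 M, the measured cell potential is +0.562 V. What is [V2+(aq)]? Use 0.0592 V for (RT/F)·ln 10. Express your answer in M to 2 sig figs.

With V³⁺/V²⁺ at the cathode and Cr³⁺/Cr at the anode, E°cell = −0.262 − (−0.730) = +0.468 V (n = 3).
Since E = E° − (0.0592/n)·log Q, log Q = n(E° − E)/0.0592 = −4.764.
The balanced reaction is 3 V3+(aq) + Cr(s) → 3 V2+(aq) + Cr3+(aq), so Q = ([V2+(aq)]^3·[Cr3+(aq)]) / [V3+(aq)]^3.
Isolating [V2+(aq)] in Q = 10^{−4.764} yields log [V2+(aq)] = −2.510, i.e. 0.0031 M.

0.0031 M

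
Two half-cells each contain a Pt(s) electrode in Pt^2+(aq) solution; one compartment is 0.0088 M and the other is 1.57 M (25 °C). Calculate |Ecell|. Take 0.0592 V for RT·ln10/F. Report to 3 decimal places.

0.067 V

For a concentration cell E°cell = 0, since both electrodes use the same couple.
The compartment with the higher Pt^2+(aq) concentration (1.57 M) acts as the cathode; ions are reduced there and produced at the dilute (0.0088 M) anode.
With n = 2, Ecell = −(0.0592/2)·log([dilute]/[conc]) = −(0.0592/2)·log(0.0088/1.57) = +0.067 V.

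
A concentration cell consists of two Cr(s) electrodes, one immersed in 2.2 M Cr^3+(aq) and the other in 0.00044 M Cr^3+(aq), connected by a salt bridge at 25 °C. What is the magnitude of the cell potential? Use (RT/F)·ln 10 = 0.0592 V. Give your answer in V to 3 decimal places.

0.073 V

For a concentration cell E°cell = 0, since both electrodes use the same couple.
The compartment with the higher Cr^3+(aq) concentration (2.2 M) acts as the cathode; ions are reduced there and produced at the dilute (0.00044 M) anode.
With n = 3, Ecell = −(0.0592/3)·log([dilute]/[conc]) = −(0.0592/3)·log(0.00044/2.2) = +0.073 V.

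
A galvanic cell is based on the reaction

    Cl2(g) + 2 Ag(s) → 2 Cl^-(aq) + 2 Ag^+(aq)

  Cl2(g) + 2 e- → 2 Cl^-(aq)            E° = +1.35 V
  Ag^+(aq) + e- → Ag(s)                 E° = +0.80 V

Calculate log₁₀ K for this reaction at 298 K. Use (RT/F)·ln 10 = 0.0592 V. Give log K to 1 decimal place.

The Cl₂/Cl⁻ couple is reduced (cathode); E°cell = +1.35 − (+0.80) = +0.55 V with n = 2.
At equilibrium E = 0, so log K = nE°cell / 0.0592 = (2)(+0.55) / 0.0592 = 18.6.

log K = 18.6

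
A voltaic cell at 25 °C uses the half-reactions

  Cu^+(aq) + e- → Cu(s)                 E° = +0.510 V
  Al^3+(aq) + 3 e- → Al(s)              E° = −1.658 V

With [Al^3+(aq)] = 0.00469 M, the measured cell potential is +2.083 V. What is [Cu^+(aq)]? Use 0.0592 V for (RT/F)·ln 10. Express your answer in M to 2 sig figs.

0.0061 M

The Cu⁺/Cu couple has the larger reduction potential, so it is the cathode: E°cell = +0.510 − (−1.658) = +2.168 V and n = 3.
Since E = E° − (0.0592/n)·log Q, log Q = n(E° − E)/0.0592 = 4.307.
For 3 Cu^+(aq) + Al(s) → 3 Cu(s) + Al^3+(aq), the reaction quotient is Q = [Al^3+(aq)] / [Cu^+(aq)]^3.
Solving for the unknown gives log [Cu^+(aq)] = −2.212, so [Cu^+(aq)] ≈ 0.0061 M.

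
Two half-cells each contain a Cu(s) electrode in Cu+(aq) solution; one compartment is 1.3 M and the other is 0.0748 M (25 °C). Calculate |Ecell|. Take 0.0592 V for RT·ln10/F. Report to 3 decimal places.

0.073 V

For a concentration cell E°cell = 0, since both electrodes use the same couple.
The compartment with the higher Cu+(aq) concentration (1.3 M) acts as the cathode; ions are reduced there and produced at the dilute (0.0748 M) anode.
With n = 1, Ecell = −(0.0592/1)·log([dilute]/[conc]) = −(0.0592/1)·log(0.0748/1.3) = +0.073 V.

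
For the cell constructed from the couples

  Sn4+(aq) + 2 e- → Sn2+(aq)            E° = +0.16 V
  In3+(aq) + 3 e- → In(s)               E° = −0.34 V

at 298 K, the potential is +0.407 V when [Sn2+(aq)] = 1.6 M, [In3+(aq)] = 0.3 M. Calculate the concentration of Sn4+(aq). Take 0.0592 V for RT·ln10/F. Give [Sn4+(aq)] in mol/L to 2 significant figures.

0.00052 M

With Sn⁴⁺/Sn²⁺ at the cathode and In³⁺/In at the anode, E°cell = +0.16 − (−0.34) = +0.50 V (n = 6).
Since E = E° − (0.0592/n)·log Q, log Q = n(E° − E)/0.0592 = 9.426.
The balanced reaction is 3 Sn4+(aq) + 2 In(s) → 3 Sn2+(aq) + 2 In3+(aq), so Q = ([Sn2+(aq)]^3·[In3+(aq)]^2) / [Sn4+(aq)]^3.
Solving for the unknown gives log [Sn4+(aq)] = −3.286, so [Sn4+(aq)] ≈ 0.00052 M.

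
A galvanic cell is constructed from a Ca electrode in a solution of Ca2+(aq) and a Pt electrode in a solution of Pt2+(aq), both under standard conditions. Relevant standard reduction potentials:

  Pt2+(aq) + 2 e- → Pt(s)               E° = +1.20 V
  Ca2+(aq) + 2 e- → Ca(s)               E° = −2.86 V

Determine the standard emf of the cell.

+4.06 V

Of the two couples in this cell, the one with the more positive reduction potential is reduced at the cathode: here that is Pt²⁺/Pt (+1.20 V); Ca²⁺/Ca (−2.86 V) is the anode.
E°cell = E°(cathode) − E°(anode) = +1.20 − (−2.86) = +4.06 V.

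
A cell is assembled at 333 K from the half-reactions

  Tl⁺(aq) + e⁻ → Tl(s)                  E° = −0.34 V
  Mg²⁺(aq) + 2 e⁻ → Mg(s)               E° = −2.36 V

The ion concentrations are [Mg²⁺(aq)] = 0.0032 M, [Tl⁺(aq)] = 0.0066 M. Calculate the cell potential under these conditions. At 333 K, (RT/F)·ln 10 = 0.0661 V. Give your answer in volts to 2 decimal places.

Tl⁺/Tl is reduced (cathode, E° = −0.34 V) and Mg²⁺/Mg is oxidized (anode).
E°cell = E°cat − E°an = −0.34 − (−2.36) = +2.02 V; n = 2.
The balanced reaction is 2 Tl⁺(aq) + Mg(s) → 2 Tl(s) + Mg²⁺(aq), so Q = [Mg²⁺(aq)] / [Tl⁺(aq)]^2 = 73.5 and log Q = 1.866.
E = E° − (0.0661/n)·log Q = +2.02 − (0.0661/2)(1.866) = +1.96 V.

+1.96 V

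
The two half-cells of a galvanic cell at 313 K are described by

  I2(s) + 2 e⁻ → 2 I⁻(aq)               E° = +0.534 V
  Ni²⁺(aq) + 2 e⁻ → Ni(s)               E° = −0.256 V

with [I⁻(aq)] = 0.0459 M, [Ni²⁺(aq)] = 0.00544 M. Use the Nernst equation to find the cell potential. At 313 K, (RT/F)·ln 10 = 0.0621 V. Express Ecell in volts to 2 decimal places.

+0.94 V

I₂/I⁻ is reduced (cathode, E° = +0.534 V) and Ni²⁺/Ni is oxidized (anode).
E°cell = +0.534 − (−0.256) = +0.790 V, with n = 2 electrons transferred.
Balancing gives I2(s) + Ni(s) → 2 I⁻(aq) + Ni²⁺(aq); hence Q = [I⁻(aq)]^2·[Ni²⁺(aq)] = 1.15×10^−5 (log Q = −4.941).
E = E° − (0.0621/n)·log Q = +0.790 − (0.0621/2)(−4.941) = +0.94 V.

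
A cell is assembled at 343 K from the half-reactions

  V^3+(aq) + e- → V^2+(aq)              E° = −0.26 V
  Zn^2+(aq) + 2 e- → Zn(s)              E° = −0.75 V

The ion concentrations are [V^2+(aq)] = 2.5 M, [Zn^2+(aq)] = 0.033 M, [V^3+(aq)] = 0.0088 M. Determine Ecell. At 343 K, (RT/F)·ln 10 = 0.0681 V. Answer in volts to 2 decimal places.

+0.37 V

The V³⁺/V²⁺ couple has the more positive E°, so it is the cathode; Zn²⁺/Zn is the anode.
E°cell = −0.26 − (−0.75) = +0.49 V, with n = 2 electrons transferred.
The balanced reaction is 2 V^3+(aq) + Zn(s) → 2 V^2+(aq) + Zn^2+(aq), so Q = ([V^2+(aq)]^2·[Zn^2+(aq)]) / [V^3+(aq)]^2 = 2.66×10^3 and log Q = 3.425.
E = E° − (0.0681/n)·log Q = +0.49 − (0.0681/2)(3.425) = +0.37 V.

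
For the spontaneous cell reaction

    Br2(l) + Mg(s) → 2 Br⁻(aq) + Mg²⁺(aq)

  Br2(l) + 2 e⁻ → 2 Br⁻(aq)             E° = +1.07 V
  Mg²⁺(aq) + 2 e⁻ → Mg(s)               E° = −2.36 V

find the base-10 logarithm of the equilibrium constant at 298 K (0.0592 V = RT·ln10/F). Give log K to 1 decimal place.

log K = 115.9

The Br₂/Br⁻ couple is reduced (cathode); E°cell = +1.07 − (−2.36) = +3.43 V with n = 2.
At equilibrium E = 0, so log K = nE°cell / 0.0592 = (2)(+3.43) / 0.0592 = 115.9.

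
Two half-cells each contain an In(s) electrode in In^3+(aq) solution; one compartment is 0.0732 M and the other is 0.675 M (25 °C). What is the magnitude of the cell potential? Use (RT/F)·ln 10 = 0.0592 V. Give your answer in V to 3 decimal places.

For a concentration cell E°cell = 0, since both electrodes use the same couple.
The compartment with the higher In^3+(aq) concentration (0.675 M) acts as the cathode; ions are reduced there and produced at the dilute (0.0732 M) anode.
With n = 3, Ecell = −(0.0592/3)·log([dilute]/[conc]) = −(0.0592/3)·log(0.0732/0.675) = +0.019 V.

0.019 V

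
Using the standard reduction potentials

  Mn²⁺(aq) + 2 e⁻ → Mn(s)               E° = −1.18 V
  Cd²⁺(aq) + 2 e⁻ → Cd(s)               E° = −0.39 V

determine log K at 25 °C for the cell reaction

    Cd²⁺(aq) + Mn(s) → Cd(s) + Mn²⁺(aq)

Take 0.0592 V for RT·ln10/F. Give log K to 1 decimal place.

log K = 26.7

The Cd²⁺/Cd couple is reduced (cathode); E°cell = −0.39 − (−1.18) = +0.79 V with n = 2.
At equilibrium E = 0, so log K = nE°cell / 0.0592 = (2)(+0.79) / 0.0592 = 26.7.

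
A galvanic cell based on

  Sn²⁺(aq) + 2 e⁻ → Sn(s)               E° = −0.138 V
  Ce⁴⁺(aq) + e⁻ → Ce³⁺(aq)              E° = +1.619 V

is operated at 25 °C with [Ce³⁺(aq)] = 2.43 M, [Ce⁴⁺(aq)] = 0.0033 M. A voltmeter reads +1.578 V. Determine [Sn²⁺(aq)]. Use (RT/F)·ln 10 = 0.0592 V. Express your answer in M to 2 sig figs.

2.1 M

Ce⁴⁺/Ce³⁺ is the cathode (higher E°); E°cell = +1.619 − (−0.138) = +1.757 V with n = 2.
Rearranging E = E° − (0.0592/n)·log Q gives log Q = 2(+1.757 − (+1.578))/0.0592 = 6.047.
For 2 Ce⁴⁺(aq) + Sn(s) → 2 Ce³⁺(aq) + Sn²⁺(aq), the reaction quotient is Q = ([Ce³⁺(aq)]^2·[Sn²⁺(aq)]) / [Ce⁴⁺(aq)]^2.
Solving for the unknown gives log [Sn²⁺(aq)] = 0.313, so [Sn²⁺(aq)] ≈ 2.1 M.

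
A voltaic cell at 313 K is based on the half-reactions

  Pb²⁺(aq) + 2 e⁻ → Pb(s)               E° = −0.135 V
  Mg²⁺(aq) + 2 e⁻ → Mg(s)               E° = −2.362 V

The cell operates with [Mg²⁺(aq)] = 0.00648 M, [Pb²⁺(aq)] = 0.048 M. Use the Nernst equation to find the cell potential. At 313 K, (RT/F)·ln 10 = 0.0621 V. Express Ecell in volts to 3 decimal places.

+2.254 V

Pb²⁺/Pb is reduced (cathode, E° = −0.135 V) and Mg²⁺/Mg is oxidized (anode).
E°cell = E°cat − E°an = −0.135 − (−2.362) = +2.227 V; n = 2.
The balanced reaction is Pb²⁺(aq) + Mg(s) → Pb(s) + Mg²⁺(aq), so Q = [Mg²⁺(aq)] / [Pb²⁺(aq)] = 0.135 and log Q = −0.870.
By the Nernst equation, E = +2.227 − (0.0621/2)·(−0.870) = +2.254 V.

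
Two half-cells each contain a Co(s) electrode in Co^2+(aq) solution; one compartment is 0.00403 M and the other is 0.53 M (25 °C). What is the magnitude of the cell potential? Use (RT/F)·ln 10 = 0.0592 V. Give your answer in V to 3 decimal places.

For a concentration cell E°cell = 0, since both electrodes use the same couple.
The compartment with the higher Co^2+(aq) concentration (0.53 M) acts as the cathode; ions are reduced there and produced at the dilute (0.00403 M) anode.
With n = 2, Ecell = −(0.0592/2)·log([dilute]/[conc]) = −(0.0592/2)·log(0.00403/0.53) = +0.063 V.

0.063 V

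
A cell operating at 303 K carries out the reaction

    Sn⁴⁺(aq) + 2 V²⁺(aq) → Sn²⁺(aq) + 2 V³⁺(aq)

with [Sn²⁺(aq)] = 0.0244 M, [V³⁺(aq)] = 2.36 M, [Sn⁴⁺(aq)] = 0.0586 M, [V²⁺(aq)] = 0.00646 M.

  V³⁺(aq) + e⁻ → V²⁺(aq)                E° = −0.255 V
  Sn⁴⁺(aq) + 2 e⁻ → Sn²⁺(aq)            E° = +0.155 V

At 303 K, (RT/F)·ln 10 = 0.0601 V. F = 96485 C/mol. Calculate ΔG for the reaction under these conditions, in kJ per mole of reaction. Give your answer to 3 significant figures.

With Sn⁴⁺/Sn²⁺ reduced at the cathode, E°cell = +0.155 − (−0.255) = +0.410 V and n = 2.
Q = ([Sn²⁺(aq)]·[V³⁺(aq)]^2) / ([Sn⁴⁺(aq)]·[V²⁺(aq)]^2) = 5.56×10^4, so log Q = 4.745 and E = +0.410 − (0.0601/2)(4.745) = +0.2674 V.
ΔG = −nFE = −(2)(96485)(+0.2674) J/mol = −51.6 kJ/mol.

−51.6 kJ/mol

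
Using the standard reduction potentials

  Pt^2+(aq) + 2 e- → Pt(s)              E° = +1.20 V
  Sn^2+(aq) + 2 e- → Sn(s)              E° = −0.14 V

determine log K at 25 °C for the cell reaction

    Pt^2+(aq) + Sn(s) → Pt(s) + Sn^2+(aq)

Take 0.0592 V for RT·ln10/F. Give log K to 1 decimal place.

log K = 45.3

The Pt²⁺/Pt couple is reduced (cathode); E°cell = +1.20 − (−0.14) = +1.34 V with n = 2.
At equilibrium E = 0, so log K = nE°cell / 0.0592 = (2)(+1.34) / 0.0592 = 45.3.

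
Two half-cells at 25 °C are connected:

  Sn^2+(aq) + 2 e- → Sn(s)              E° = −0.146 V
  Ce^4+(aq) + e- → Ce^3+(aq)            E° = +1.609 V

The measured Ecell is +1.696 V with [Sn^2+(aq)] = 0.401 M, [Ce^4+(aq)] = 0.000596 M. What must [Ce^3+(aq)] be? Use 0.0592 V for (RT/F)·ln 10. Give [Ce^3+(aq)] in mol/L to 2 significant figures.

0.0093 M

The Ce⁴⁺/Ce³⁺ couple has the larger reduction potential, so it is the cathode: E°cell = +1.609 − (−0.146) = +1.755 V and n = 2.
From the Nernst equation, log Q = n(E° − E)/0.0592 = 2·(+1.755 − (+1.696))/0.0592 = 1.993.
Balancing electrons gives 2 Ce^4+(aq) + Sn(s) → 2 Ce^3+(aq) + Sn^2+(aq); thus Q = ([Ce^3+(aq)]^2·[Sn^2+(aq)]) / [Ce^4+(aq)]^2.
Solving for the unknown gives log [Ce^3+(aq)] = −2.030, so [Ce^3+(aq)] ≈ 0.0093 M.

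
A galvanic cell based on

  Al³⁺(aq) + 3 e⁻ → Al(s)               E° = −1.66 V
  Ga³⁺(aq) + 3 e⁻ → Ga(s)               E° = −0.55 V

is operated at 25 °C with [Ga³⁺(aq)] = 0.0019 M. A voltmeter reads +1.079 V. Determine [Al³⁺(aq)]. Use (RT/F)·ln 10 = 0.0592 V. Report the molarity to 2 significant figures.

The Ga³⁺/Ga couple has the larger reduction potential, so it is the cathode: E°cell = −0.55 − (−1.66) = +1.11 V and n = 3.
Since E = E° − (0.0592/n)·log Q, log Q = n(E° − E)/0.0592 = 1.571.
The balanced reaction is Ga³⁺(aq) + Al(s) → Ga(s) + Al³⁺(aq), so Q = [Al³⁺(aq)] / [Ga³⁺(aq)].
Isolating [Al³⁺(aq)] in Q = 10^{1.571} yields log [Al³⁺(aq)] = −1.150, i.e. 0.071 M.

0.071 M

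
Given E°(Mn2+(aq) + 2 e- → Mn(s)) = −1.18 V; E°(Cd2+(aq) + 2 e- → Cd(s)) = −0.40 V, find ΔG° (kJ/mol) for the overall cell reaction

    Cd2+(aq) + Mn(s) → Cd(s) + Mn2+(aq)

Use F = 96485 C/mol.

In the reaction as written Cd2+(aq) is reduced, so the Cd²⁺/Cd couple is the cathode and Mn²⁺/Mn is the anode.
E°cell = −0.40 − (−1.18) = +0.78 V; balancing electrons gives n = 2.
ΔG° = −nFE°cell = −(2)(96485)(+0.78) J/mol = −151 kJ/mol.

−151 kJ/mol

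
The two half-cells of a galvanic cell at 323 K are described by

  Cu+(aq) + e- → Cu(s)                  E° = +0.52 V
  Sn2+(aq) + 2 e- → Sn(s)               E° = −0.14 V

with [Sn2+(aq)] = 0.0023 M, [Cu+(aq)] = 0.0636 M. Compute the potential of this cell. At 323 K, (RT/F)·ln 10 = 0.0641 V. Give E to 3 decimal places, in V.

The Cu⁺/Cu couple has the more positive E°, so it is the cathode; Sn²⁺/Sn is the anode.
E°cell = E°cat − E°an = +0.52 − (−0.14) = +0.66 V; n = 2.
For the overall reaction 2 Cu+(aq) + Sn(s) → 2 Cu(s) + Sn2+(aq), Q = [Sn2+(aq)] / [Cu+(aq)]^2 = 0.569, giving log Q = −0.245.
Applying E = E° − (RT ln10/nF)·log Q gives +0.66 − (0.0641/2)(−0.245) = +0.668 V.

+0.668 V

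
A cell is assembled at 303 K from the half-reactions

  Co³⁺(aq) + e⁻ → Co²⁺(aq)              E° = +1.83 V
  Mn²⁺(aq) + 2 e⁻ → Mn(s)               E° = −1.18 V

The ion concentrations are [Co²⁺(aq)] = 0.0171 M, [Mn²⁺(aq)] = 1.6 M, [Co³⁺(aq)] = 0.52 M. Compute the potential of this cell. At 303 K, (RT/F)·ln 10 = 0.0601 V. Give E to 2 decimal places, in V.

Co³⁺/Co²⁺ is reduced (cathode, E° = +1.83 V) and Mn²⁺/Mn is oxidized (anode).
The standard potential is +1.83 − (−1.18) = +3.01 V and the balanced reaction transfers n = 2 electrons.
For the overall reaction 2 Co³⁺(aq) + Mn(s) → 2 Co²⁺(aq) + Mn²⁺(aq), Q = ([Co²⁺(aq)]^2·[Mn²⁺(aq)]) / [Co³⁺(aq)]^2 = 0.00173, giving log Q = −2.762.
E = E° − (0.0601/n)·log Q = +3.01 − (0.0601/2)(−2.762) = +3.09 V.

+3.09 V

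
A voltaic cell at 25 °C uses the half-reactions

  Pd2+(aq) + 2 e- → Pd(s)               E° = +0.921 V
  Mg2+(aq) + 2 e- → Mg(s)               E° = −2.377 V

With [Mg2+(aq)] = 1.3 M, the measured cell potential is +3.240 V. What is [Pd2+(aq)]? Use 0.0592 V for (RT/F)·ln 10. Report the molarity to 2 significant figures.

The Pd²⁺/Pd couple has the larger reduction potential, so it is the cathode: E°cell = +0.921 − (−2.377) = +3.298 V and n = 2.
Rearranging E = E° − (0.0592/n)·log Q gives log Q = 2(+3.298 − (+3.240))/0.0592 = 1.959.
Balancing electrons gives Pd2+(aq) + Mg(s) → Pd(s) + Mg2+(aq); thus Q = [Mg2+(aq)] / [Pd2+(aq)].
Substituting the known concentrations and solving, log [Pd2+(aq)] = −1.845 and [Pd2+(aq)] = 0.014 M.

0.014 M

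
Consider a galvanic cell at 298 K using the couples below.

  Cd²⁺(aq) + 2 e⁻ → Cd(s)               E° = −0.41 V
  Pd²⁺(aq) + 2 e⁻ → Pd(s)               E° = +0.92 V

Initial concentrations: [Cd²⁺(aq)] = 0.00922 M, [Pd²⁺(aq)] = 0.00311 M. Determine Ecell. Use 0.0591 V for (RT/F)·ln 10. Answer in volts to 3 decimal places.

+1.316 V

Pd²⁺/Pd is reduced (cathode, E° = +0.92 V) and Cd²⁺/Cd is oxidized (anode).
E°cell = E°cat − E°an = +0.92 − (−0.41) = +1.33 V; n = 2.
For the overall reaction Pd²⁺(aq) + Cd(s) → Pd(s) + Cd²⁺(aq), Q = [Cd²⁺(aq)] / [Pd²⁺(aq)] = 2.96, giving log Q = 0.472.
E = E° − (0.0591/n)·log Q = +1.33 − (0.0591/2)(0.472) = +1.316 V.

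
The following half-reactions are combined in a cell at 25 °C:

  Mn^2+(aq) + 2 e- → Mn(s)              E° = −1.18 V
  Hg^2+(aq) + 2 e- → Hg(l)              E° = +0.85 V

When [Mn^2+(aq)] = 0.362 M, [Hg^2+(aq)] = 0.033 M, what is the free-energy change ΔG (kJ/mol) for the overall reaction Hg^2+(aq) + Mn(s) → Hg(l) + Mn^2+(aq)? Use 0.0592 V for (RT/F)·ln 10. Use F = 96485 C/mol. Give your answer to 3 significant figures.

−386 kJ/mol

E°cell = +0.85 − (−1.18) = +2.03 V; the balanced reaction transfers n = 2 electrons.
The reaction quotient is [Mn^2+(aq)] / [Hg^2+(aq)] = 11; by Nernst, E = +2.03 − (0.0592/2)(1.040) = +1.9992 V.
ΔG = −nFE = −(2)(96485)(+1.9992) J/mol = −386 kJ/mol.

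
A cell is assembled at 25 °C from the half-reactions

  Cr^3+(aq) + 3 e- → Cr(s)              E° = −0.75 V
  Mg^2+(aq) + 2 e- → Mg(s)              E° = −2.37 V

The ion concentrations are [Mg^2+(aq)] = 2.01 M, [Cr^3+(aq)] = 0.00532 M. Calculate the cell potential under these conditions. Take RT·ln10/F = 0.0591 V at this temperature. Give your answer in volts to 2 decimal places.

The Cr³⁺/Cr couple has the more positive E°, so it is the cathode; Mg²⁺/Mg is the anode.
E°cell = −0.75 − (−2.37) = +1.62 V, with n = 6 electrons transferred.
For the overall reaction 2 Cr^3+(aq) + 3 Mg(s) → 2 Cr(s) + 3 Mg^2+(aq), Q = [Mg^2+(aq)]^3 / [Cr^3+(aq)]^2 = 2.87×10^5, giving log Q = 5.458.
By the Nernst equation, E = +1.62 − (0.0591/6)·(5.458) = +1.57 V.

+1.57 V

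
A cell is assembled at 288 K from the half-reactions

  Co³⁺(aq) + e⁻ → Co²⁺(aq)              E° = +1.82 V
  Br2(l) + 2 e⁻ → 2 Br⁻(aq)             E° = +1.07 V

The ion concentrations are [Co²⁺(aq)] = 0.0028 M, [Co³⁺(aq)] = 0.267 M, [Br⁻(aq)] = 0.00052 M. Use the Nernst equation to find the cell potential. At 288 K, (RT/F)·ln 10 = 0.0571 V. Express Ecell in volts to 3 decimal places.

+0.676 V

Co³⁺/Co²⁺ is reduced (cathode, E° = +1.82 V) and Br₂/Br⁻ is oxidized (anode).
The standard potential is +1.82 − (+1.07) = +0.75 V and the balanced reaction transfers n = 2 electrons.
The balanced reaction is 2 Co³⁺(aq) + 2 Br⁻(aq) → 2 Co²⁺(aq) + Br2(l), so Q = [Co²⁺(aq)]^2 / ([Co³⁺(aq)]^2·[Br⁻(aq)]^2) = 407 and log Q = 2.609.
Applying E = E° − (RT ln10/nF)·log Q gives +0.75 − (0.0571/2)(2.609) = +0.676 V.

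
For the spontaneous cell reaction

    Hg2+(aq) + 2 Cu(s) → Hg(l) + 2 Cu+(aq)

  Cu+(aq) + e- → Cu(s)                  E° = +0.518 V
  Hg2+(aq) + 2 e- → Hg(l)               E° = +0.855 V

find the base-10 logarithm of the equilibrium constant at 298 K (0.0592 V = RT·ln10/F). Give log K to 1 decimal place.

log K = 11.4

The Hg²⁺/Hg couple is reduced (cathode); E°cell = +0.855 − (+0.518) = +0.337 V with n = 2.
At equilibrium E = 0, so log K = nE°cell / 0.0592 = (2)(+0.337) / 0.0592 = 11.4.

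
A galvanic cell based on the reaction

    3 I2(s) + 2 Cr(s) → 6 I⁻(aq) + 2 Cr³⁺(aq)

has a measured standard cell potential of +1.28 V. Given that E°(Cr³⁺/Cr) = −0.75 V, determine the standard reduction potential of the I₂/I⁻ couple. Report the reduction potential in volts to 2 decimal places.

In the reaction as written the I₂/I⁻ couple is reduced (cathode) and Cr³⁺/Cr is oxidized (anode), so E°cell = E°(I₂/I⁻) − E°(Cr³⁺/Cr).
E°(I₂/I⁻) = E°cell + E°(anode) = +1.28 + (−0.75) = +0.53 V.

+0.53 V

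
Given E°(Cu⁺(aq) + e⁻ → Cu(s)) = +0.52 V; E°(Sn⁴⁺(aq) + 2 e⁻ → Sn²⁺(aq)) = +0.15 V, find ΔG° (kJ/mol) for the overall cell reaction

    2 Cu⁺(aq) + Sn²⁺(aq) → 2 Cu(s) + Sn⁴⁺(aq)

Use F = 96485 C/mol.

In the reaction as written Cu⁺(aq) is reduced, so the Cu⁺/Cu couple is the cathode and Sn⁴⁺/Sn²⁺ is the anode.
E°cell = +0.52 − (+0.15) = +0.37 V; balancing electrons gives n = 2.
ΔG° = −nFE°cell = −(2)(96485)(+0.37) J/mol = −71.4 kJ/mol.

−71.4 kJ/mol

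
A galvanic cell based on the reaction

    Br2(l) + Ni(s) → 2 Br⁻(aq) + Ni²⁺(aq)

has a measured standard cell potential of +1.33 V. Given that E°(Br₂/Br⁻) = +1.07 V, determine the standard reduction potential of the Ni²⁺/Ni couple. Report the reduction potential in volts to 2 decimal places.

−0.26 V

In the reaction as written the Br₂/Br⁻ couple is reduced (cathode) and Ni²⁺/Ni is oxidized (anode), so E°cell = E°(Br₂/Br⁻) − E°(Ni²⁺/Ni).
E°(Ni²⁺/Ni) = E°(cathode) − E°cell = +1.07 − (+1.33) = −0.26 V.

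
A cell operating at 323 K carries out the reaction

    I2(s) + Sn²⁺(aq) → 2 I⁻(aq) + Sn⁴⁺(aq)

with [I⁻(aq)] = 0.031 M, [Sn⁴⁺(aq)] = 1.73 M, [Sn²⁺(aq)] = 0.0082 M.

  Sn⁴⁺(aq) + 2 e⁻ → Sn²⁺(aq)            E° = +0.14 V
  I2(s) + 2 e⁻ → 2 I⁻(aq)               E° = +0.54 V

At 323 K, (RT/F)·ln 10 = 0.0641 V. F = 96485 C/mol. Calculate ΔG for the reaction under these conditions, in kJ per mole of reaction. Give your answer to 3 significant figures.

E°cell = +0.54 − (+0.14) = +0.40 V; the balanced reaction transfers n = 2 electrons.
The reaction quotient is ([I⁻(aq)]^2·[Sn⁴⁺(aq)]) / [Sn²⁺(aq)] = 0.203; by Nernst, E = +0.40 − (0.0641/2)(−0.693) = +0.4222 V.
Finally ΔG = −nFE = −(2)(96485 C/mol)(+0.4222 V) = −81.5 kJ/mol.

−81.5 kJ/mol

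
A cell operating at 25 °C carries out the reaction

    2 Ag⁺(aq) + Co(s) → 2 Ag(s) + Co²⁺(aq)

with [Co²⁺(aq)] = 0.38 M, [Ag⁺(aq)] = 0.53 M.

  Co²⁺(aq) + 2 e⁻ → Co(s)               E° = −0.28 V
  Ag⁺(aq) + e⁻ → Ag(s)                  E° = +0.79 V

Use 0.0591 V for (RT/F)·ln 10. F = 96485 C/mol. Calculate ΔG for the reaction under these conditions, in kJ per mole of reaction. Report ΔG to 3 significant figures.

−206 kJ/mol

E°cell = +0.79 − (−0.28) = +1.07 V; the balanced reaction transfers n = 2 electrons.
Q = [Co²⁺(aq)] / [Ag⁺(aq)]^2 = 1.35, so log Q = 0.131 and E = +1.07 − (0.0591/2)(0.131) = +1.0661 V.
Then ΔG = −nFE = −2 × 96485 × +1.0661 J/mol = −206 kJ/mol.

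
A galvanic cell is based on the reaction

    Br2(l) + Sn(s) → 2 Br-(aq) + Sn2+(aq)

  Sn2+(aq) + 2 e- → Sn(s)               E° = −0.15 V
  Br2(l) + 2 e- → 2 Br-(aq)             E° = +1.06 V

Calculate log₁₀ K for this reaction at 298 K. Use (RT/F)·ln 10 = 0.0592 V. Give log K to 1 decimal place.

log K = 40.9

The Br₂/Br⁻ couple is reduced (cathode); E°cell = +1.06 − (−0.15) = +1.21 V with n = 2.
At equilibrium E = 0, so log K = nE°cell / 0.0592 = (2)(+1.21) / 0.0592 = 40.9.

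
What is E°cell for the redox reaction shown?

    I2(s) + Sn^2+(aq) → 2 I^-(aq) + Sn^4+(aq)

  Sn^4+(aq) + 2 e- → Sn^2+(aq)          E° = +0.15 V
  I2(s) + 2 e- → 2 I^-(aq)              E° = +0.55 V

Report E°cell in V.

+0.40 V

I2(s) gains electrons, so the I₂/I⁻ couple is the cathode; the Sn⁴⁺/Sn²⁺ couple is the anode.
E°cell = E°(cathode) − E°(anode) = +0.55 − (+0.15) = +0.40 V.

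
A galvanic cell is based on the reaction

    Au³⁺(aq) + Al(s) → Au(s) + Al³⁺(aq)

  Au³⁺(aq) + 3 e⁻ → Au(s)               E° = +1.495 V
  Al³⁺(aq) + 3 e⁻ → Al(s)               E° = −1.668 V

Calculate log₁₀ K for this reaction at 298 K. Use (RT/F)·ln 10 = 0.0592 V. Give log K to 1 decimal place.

log K = 160.3

The Au³⁺/Au couple is reduced (cathode); E°cell = +1.495 − (−1.668) = +3.163 V with n = 3.
At equilibrium E = 0, so log K = nE°cell / 0.0592 = (3)(+3.163) / 0.0592 = 160.3.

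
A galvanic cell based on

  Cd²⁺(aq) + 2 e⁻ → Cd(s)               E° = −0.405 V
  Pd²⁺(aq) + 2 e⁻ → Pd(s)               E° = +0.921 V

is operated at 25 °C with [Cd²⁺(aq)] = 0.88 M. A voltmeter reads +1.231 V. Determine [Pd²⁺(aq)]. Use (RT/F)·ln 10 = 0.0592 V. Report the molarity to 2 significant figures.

0.00054 M

With Pd²⁺/Pd at the cathode and Cd²⁺/Cd at the anode, E°cell = +0.921 − (−0.405) = +1.326 V (n = 2).
Since E = E° − (0.0592/n)·log Q, log Q = n(E° − E)/0.0592 = 3.209.
For Pd²⁺(aq) + Cd(s) → Pd(s) + Cd²⁺(aq), the reaction quotient is Q = [Cd²⁺(aq)] / [Pd²⁺(aq)].
Solving for the unknown gives log [Pd²⁺(aq)] = −3.265, so [Pd²⁺(aq)] ≈ 0.00054 M.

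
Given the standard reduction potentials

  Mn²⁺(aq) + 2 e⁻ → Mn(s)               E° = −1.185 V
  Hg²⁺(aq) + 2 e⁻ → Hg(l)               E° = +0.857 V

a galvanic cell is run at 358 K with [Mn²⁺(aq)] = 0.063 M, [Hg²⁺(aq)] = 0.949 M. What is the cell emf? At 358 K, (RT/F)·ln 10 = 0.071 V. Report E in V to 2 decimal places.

The Hg²⁺/Hg couple has the more positive E°, so it is the cathode; Mn²⁺/Mn is the anode.
E°cell = +0.857 − (−1.185) = +2.042 V, with n = 2 electrons transferred.
Balancing gives Hg²⁺(aq) + Mn(s) → Hg(l) + Mn²⁺(aq); hence Q = [Mn²⁺(aq)] / [Hg²⁺(aq)] = 0.0664 (log Q = −1.178).
Applying E = E° − (RT ln10/nF)·log Q gives +2.042 − (0.071/2)(−1.178) = +2.08 V.

+2.08 V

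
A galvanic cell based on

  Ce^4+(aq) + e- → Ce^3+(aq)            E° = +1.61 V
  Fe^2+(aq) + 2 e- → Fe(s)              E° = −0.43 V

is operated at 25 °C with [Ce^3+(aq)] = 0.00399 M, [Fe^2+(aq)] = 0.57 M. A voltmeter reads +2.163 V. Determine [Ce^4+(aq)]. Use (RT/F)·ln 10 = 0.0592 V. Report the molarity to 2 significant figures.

0.36 M

With Ce⁴⁺/Ce³⁺ at the cathode and Fe²⁺/Fe at the anode, E°cell = +1.61 − (−0.43) = +2.04 V (n = 2).
Rearranging E = E° − (0.0592/n)·log Q gives log Q = 2(+2.04 − (+2.163))/0.0592 = −4.155.
The balanced reaction is 2 Ce^4+(aq) + Fe(s) → 2 Ce^3+(aq) + Fe^2+(aq), so Q = ([Ce^3+(aq)]^2·[Fe^2+(aq)]) / [Ce^4+(aq)]^2.
Substituting the known concentrations and solving, log [Ce^4+(aq)] = −0.444 and [Ce^4+(aq)] = 0.36 M.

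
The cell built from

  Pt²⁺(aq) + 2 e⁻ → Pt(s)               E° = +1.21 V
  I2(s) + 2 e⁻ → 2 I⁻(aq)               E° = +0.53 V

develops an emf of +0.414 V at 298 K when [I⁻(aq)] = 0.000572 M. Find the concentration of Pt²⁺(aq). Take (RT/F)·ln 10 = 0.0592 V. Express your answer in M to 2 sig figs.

With Pt²⁺/Pt at the cathode and I₂/I⁻ at the anode, E°cell = +1.21 − (+0.53) = +0.68 V (n = 2).
Since E = E° − (0.0592/n)·log Q, log Q = n(E° − E)/0.0592 = 8.986.
For Pt²⁺(aq) + 2 I⁻(aq) → Pt(s) + I2(s), the reaction quotient is Q = 1 / ([Pt²⁺(aq)]·[I⁻(aq)]^2).
Solving for the unknown gives log [Pt²⁺(aq)] = −2.501, so [Pt²⁺(aq)] ≈ 0.0032 M.

0.0032 M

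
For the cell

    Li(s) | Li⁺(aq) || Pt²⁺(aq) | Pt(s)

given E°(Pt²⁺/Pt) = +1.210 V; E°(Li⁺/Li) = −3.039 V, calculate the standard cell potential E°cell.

By convention the left-hand electrode in cell notation is the anode (oxidation) and the right-hand electrode is the cathode (reduction).
E°cell = E°(right) − E°(left) = +1.210 − (−3.039) = +4.249 V.

+4.249 V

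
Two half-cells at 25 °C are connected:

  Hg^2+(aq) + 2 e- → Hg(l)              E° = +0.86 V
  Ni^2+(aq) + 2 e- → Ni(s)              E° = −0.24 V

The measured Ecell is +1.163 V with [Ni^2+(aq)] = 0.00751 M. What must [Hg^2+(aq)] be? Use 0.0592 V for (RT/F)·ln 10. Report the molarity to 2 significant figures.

Hg²⁺/Hg is the cathode (higher E°); E°cell = +0.86 − (−0.24) = +1.10 V with n = 2.
Since E = E° − (0.0592/n)·log Q, log Q = n(E° − E)/0.0592 = −2.128.
The balanced reaction is Hg^2+(aq) + Ni(s) → Hg(l) + Ni^2+(aq), so Q = [Ni^2+(aq)] / [Hg^2+(aq)].
Isolating [Hg^2+(aq)] in Q = 10^{−2.128} yields log [Hg^2+(aq)] = 0.004, i.e. 1.0 M.

1.0 M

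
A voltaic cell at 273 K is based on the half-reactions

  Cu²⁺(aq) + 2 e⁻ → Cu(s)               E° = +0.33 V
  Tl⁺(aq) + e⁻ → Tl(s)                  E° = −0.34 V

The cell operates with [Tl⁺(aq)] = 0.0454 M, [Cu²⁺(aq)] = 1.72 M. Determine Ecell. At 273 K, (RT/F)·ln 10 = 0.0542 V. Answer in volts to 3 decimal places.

The Cu²⁺/Cu couple has the more positive E°, so it is the cathode; Tl⁺/Tl is the anode.
E°cell = +0.33 − (−0.34) = +0.67 V, with n = 2 electrons transferred.
For the overall reaction Cu²⁺(aq) + 2 Tl(s) → Cu(s) + 2 Tl⁺(aq), Q = [Tl⁺(aq)]^2 / [Cu²⁺(aq)] = 0.0012, giving log Q = −2.921.
By the Nernst equation, E = +0.67 − (0.0542/2)·(−2.921) = +0.749 V.

+0.749 V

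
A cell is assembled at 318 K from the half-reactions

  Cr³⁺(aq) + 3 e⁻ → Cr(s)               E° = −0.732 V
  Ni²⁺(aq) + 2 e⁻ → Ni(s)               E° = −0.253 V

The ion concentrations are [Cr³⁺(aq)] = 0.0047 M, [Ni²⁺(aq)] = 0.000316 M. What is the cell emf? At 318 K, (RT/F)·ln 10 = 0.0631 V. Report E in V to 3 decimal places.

Since E°(Ni²⁺/Ni) > E°(Cr³⁺/Cr), Ni²⁺/Ni serves as the cathode.
E°cell = −0.253 − (−0.732) = +0.479 V, with n = 6 electrons transferred.
Balancing gives 3 Ni²⁺(aq) + 2 Cr(s) → 3 Ni(s) + 2 Cr³⁺(aq); hence Q = [Cr³⁺(aq)]^2 / [Ni²⁺(aq)]^3 = 7×10^5 (log Q = 5.845).
Applying E = E° − (RT ln10/nF)·log Q gives +0.479 − (0.0631/6)(5.845) = +0.418 V.

+0.418 V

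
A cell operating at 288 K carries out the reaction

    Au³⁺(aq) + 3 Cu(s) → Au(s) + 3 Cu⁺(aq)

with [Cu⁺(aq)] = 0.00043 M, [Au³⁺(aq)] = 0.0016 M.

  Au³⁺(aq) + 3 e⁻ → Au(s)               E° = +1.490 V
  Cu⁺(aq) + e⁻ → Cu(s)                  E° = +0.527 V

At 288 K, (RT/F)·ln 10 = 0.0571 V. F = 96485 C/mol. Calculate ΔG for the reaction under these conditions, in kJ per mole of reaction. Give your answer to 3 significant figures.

E°cell = +1.490 − (+0.527) = +0.963 V; the balanced reaction transfers n = 3 electrons.
Here Q = [Cu⁺(aq)]^3 / [Au³⁺(aq)] = 4.97×10^−8 (log Q = −7.304), giving E = +0.963 − (0.0571/3)·(−7.304) = +1.1020 V.
Finally ΔG = −nFE = −(3)(96485 C/mol)(+1.1020 V) = −319 kJ/mol.

−319 kJ/mol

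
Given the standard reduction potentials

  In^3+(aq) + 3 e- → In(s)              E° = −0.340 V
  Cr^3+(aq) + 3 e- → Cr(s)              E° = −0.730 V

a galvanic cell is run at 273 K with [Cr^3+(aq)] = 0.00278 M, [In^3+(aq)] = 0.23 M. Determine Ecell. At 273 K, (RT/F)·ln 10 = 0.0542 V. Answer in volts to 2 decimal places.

+0.42 V

In³⁺/In is reduced (cathode, E° = −0.340 V) and Cr³⁺/Cr is oxidized (anode).
E°cell = −0.340 − (−0.730) = +0.390 V, with n = 3 electrons transferred.
For the overall reaction In^3+(aq) + Cr(s) → In(s) + Cr^3+(aq), Q = [Cr^3+(aq)] / [In^3+(aq)] = 0.0121, giving log Q = −1.918.
By the Nernst equation, E = +0.390 − (0.0542/3)·(−1.918) = +0.42 V.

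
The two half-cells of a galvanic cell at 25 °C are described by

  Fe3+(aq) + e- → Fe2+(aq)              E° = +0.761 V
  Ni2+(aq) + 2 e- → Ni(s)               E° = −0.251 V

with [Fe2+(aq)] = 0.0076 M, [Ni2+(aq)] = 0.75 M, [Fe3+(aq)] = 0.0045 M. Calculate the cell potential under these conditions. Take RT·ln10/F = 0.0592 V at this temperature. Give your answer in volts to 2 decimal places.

+1.00 V

Since E°(Fe³⁺/Fe²⁺) > E°(Ni²⁺/Ni), Fe³⁺/Fe²⁺ serves as the cathode.
E°cell = +0.761 − (−0.251) = +1.012 V, with n = 2 electrons transferred.
For the overall reaction 2 Fe3+(aq) + Ni(s) → 2 Fe2+(aq) + Ni2+(aq), Q = ([Fe2+(aq)]^2·[Ni2+(aq)]) / [Fe3+(aq)]^2 = 2.14, giving log Q = 0.330.
By the Nernst equation, E = +1.012 − (0.0592/2)·(0.330) = +1.00 V.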